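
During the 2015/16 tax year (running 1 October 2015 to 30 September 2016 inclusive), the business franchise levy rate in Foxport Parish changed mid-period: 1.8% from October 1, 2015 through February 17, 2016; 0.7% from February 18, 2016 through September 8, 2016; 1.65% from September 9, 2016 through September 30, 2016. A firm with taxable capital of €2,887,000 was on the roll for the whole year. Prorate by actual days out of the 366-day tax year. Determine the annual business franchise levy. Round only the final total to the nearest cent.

€34,005.07

October 1, 2015 – February 17, 2016: 140 days at 1.8% → €2,887,000 × 1.8% × 140/366 = €19,877.7049
February 18 – September 8, 2016: 204 days at 0.7% → €2,887,000 × 0.7% × 204/366 = €11,264.0328
September 9 – September 30, 2016: 22 days at 1.65% → €2,887,000 × 1.65% × 22/366 = €2,863.3361
Total = €34,005.0738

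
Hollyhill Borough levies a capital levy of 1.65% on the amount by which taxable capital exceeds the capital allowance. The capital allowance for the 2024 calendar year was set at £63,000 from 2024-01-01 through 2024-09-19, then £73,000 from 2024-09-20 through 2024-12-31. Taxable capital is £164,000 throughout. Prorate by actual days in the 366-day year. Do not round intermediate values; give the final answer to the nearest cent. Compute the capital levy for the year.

£1,620.07

2024-01-01 to 2024-09-19: 263 days, exemption £63,000 → (£164,000 − £63,000) × 1.65% × 263/366 = £1,197.5123
2024-09-20 to 2024-12-31: 103 days, exemption £73,000 → (£164,000 − £73,000) × 1.65% × 103/366 = £422.5533
Total = £1,620.0656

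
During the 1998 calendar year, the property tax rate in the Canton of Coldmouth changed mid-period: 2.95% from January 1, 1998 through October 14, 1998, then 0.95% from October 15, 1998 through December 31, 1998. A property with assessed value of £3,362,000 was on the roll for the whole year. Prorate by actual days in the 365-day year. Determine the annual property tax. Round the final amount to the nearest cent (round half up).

£84,809.90

January 1 – October 14, 1998: 287 days at 2.95% → £3,362,000 × 2.95% × 287/365 = £77,984.5836
October 15 – December 31, 1998: 78 days at 0.95% → £3,362,000 × 0.95% × 78/365 = £6,825.3205
Total = £84,809.9041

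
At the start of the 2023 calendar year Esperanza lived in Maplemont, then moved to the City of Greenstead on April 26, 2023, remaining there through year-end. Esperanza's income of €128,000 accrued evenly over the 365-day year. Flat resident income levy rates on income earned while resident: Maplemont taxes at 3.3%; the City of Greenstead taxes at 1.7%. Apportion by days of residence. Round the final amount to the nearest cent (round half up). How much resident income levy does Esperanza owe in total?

€2,821.26

Maplemont, January 1 – April 25, 2023: 115 days → €128,000 × 3.3% × 115/365 = €1,330.8493
The City of Greenstead, April 26 – December 31, 2023: 250 days → €128,000 × 1.7% × 250/365 = €1,490.4110
Total = €2,821.2603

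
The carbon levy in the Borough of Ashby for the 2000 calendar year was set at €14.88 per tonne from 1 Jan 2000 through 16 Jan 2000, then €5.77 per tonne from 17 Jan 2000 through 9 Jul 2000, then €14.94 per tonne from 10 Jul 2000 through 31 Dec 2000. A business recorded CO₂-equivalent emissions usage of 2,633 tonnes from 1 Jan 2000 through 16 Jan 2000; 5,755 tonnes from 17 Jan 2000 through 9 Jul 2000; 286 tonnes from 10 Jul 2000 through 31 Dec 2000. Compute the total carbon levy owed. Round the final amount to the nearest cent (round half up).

1 Jan – 16 Jan 2000: 2,633 tonnes at €14.88/tonne → €39179.04
17 Jan – 9 Jul 2000: 5,755 tonnes at €5.77/tonne → €33206.35
10 Jul – 31 Dec 2000: 286 tonnes at €14.94/tonne → €4272.84

€76658.23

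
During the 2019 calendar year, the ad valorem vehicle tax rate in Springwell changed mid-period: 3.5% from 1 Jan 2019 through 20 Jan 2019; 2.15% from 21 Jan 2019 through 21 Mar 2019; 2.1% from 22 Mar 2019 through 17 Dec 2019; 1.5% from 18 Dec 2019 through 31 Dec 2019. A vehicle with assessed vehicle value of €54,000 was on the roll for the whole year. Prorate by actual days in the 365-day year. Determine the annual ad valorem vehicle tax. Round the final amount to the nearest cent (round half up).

€1,167.44

1 Jan – 20 Jan 2019: 20 days at 3.5% → €54,000 × 3.5% × 20/365 = €103.5616
21 Jan – 21 Mar 2019: 60 days at 2.15% → €54,000 × 2.15% × 60/365 = €190.8493
22 Mar – 17 Dec 2019: 271 days at 2.1% → €54,000 × 2.1% × 271/365 = €841.9562
18 Dec – 31 Dec 2019: 14 days at 1.5% → €54,000 × 1.5% × 14/365 = €31.0685
Total = €1,167.4356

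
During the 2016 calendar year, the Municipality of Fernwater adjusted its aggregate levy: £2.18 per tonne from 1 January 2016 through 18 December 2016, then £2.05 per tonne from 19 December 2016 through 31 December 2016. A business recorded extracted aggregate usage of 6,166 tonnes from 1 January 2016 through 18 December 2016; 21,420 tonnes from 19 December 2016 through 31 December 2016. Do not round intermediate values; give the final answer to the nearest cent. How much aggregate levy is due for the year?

1 January – 18 December 2016: 6,166 tonnes at £2.18/tonne → £13441.88
19 December – 31 December 2016: 21,420 tonnes at £2.05/tonne → £43911.00

£57352.88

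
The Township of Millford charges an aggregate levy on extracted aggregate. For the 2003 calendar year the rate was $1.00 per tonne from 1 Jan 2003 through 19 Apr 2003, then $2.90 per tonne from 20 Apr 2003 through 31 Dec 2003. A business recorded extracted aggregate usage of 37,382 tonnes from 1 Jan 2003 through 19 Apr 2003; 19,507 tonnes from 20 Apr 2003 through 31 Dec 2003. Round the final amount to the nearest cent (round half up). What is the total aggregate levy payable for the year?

$93,952.30

1 Jan – 19 Apr 2003: 37,382 tonnes at $1.00/tonne → $37,382.00
20 Apr – 31 Dec 2003: 19,507 tonnes at $2.90/tonne → $56,570.30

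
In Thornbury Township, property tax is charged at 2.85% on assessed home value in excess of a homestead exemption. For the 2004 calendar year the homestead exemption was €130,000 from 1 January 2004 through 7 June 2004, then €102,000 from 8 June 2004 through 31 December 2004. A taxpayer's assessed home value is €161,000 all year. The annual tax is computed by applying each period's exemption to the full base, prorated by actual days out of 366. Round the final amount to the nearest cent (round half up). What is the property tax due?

1 January – 7 June 2004: 159 days, exemption €130,000 → (€161,000 − €130,000) × 2.85% × 159/366 = €383.8156
8 June – 31 December 2004: 207 days, exemption €102,000 → (€161,000 − €102,000) × 2.85% × 207/366 = €951.0123
Total = €1,334.8279

€1,334.83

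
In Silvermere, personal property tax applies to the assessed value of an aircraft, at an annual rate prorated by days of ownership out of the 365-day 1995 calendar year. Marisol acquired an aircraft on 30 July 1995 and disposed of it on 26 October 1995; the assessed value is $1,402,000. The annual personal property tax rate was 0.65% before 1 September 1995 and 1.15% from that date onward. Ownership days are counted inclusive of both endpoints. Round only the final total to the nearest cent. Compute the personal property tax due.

30 July – 31 August 1995: 33 days at 0.65% → $1,402,000 × 0.65% × 33/365 = $823.9151
1 September – 26 October 1995: 56 days at 1.15% → $1,402,000 × 1.15% × 56/365 = $2,473.6658
Total = $3,297.5808

$3,297.58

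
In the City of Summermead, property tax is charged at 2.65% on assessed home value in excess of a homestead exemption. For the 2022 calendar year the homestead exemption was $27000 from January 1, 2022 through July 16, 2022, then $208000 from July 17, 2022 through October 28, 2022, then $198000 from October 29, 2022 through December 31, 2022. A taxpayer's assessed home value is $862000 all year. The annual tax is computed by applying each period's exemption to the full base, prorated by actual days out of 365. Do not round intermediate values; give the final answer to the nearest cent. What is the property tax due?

January 1 – July 16, 2022: 197 days, exemption $27000 → ($862000 − $27000) × 2.65% × 197/365 = $11942.7877
July 17 – October 28, 2022: 104 days, exemption $208000 → ($862000 − $208000) × 2.65% × 104/365 = $4938.1479
October 29 – December 31, 2022: 64 days, exemption $198000 → ($862000 − $198000) × 2.65% × 64/365 = $3085.3260
Total = $19966.2616

$19966.26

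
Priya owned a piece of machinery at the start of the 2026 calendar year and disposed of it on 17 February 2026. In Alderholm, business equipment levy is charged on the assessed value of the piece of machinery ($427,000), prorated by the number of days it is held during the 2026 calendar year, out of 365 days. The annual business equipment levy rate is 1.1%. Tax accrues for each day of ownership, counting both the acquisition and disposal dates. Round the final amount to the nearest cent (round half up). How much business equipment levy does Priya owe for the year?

Days held (1 January – 17 February 2026): 48 out of 365
Tax = $427,000 × 1.1% × 48/365 = $617.6877

$617.69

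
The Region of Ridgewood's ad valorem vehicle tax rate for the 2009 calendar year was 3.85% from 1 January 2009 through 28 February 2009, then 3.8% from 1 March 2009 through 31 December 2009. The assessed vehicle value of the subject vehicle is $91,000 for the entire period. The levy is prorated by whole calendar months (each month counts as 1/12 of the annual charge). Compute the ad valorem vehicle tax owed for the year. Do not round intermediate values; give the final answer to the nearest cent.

1 January – 28 February 2009: 2 months at 3.85% → $91,000 × 3.85% × 2/12 = $583.9167
1 March – 31 December 2009: 10 months at 3.8% → $91,000 × 3.8% × 10/12 = $2,881.6667
Total = $3,465.5833

$3,465.58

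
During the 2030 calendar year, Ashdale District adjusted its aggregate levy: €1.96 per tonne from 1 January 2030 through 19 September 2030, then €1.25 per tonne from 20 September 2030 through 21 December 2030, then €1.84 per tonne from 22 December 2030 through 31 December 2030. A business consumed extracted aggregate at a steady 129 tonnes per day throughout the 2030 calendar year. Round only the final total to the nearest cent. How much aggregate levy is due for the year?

€83,613.93

1 January – 19 September 2030: 262 days × 129 tonnes/day = 33,798 tonnes at €1.96/tonne → €66,244.08
20 September – 21 December 2030: 93 days × 129 tonnes/day = 11,997 tonnes at €1.25/tonne → €14,996.25
22 December – 31 December 2030: 10 days × 129 tonnes/day = 1,290 tonnes at €1.84/tonne → €2,373.60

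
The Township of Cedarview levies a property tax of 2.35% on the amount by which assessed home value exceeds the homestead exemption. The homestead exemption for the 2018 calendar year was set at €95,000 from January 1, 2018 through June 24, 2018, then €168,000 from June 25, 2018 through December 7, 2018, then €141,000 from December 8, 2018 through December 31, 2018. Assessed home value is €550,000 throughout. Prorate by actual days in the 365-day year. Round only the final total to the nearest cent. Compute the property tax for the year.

January 1 – June 24, 2018: 175 days, exemption €95,000 → (€550,000 − €95,000) × 2.35% × 175/365 = €5,126.5411
June 25 – December 7, 2018: 166 days, exemption €168,000 → (€550,000 − €168,000) × 2.35% × 166/365 = €4,082.6904
December 8 – December 31, 2018: 24 days, exemption €141,000 → (€550,000 − €141,000) × 2.35% × 24/365 = €631.9890
Total = €9,841.2205

€9,841.22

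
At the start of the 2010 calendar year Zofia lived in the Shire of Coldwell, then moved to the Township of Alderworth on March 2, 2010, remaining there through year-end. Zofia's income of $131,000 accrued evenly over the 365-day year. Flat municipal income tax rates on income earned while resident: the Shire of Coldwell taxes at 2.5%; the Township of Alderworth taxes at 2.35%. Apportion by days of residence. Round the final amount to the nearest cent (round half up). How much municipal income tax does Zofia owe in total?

$3,110.80

The Shire of Coldwell, January 1 – March 1, 2010: 60 days → $131,000 × 2.5% × 60/365 = $538.3562
The Township of Alderworth, March 2 – December 31, 2010: 305 days → $131,000 × 2.35% × 305/365 = $2,572.4452
Total = $3,110.8014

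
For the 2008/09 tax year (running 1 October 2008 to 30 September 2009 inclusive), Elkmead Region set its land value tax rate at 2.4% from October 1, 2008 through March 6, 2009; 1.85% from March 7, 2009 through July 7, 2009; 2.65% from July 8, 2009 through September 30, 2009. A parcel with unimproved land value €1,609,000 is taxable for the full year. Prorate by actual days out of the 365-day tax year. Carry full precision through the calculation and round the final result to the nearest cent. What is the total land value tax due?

October 1, 2008 – March 6, 2009: 157 days at 2.4% → €1,609,000 × 2.4% × 157/365 = €16,610.1699
March 7 – July 7, 2009: 123 days at 1.85% → €1,609,000 × 1.85% × 123/365 = €10,030.9027
July 8 – September 30, 2009: 85 days at 2.65% → €1,609,000 × 2.65% × 85/365 = €9,929.5137
Total = €36,570.5863

€36,570.59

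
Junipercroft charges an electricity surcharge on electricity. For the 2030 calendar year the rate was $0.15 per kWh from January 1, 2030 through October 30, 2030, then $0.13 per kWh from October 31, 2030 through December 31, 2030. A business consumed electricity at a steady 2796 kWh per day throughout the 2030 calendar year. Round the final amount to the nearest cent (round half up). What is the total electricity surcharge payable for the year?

January 1 – October 30, 2030: 303 days × 2796 kWh/day = 847,188 kWh at $0.15/kWh → $127,078.20
October 31 – December 31, 2030: 62 days × 2796 kWh/day = 173,352 kWh at $0.13/kWh → $22,535.76

$149,613.96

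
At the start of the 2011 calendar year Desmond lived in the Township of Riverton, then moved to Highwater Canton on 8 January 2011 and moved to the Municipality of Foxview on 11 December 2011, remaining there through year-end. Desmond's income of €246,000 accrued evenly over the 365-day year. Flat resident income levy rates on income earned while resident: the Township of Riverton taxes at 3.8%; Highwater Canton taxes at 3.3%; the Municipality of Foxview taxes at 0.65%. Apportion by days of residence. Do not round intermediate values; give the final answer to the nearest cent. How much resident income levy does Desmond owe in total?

The Township of Riverton, 1 January – 7 January 2011: 7 days → €246,000 × 3.8% × 7/365 = €179.2767
Highwater Canton, 8 January – 10 December 2011: 337 days → €246,000 × 3.3% × 337/365 = €7,495.2493
The Municipality of Foxview, 11 December – 31 December 2011: 21 days → €246,000 × 0.65% × 21/365 = €91.9973
Total = €7,766.5233

€7,766.52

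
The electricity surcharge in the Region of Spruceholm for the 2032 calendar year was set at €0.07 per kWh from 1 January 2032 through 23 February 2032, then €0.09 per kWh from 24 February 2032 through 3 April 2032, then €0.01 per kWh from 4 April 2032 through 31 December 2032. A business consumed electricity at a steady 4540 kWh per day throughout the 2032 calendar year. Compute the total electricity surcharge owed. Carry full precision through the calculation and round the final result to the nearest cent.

1 January – 23 February 2032: 54 days × 4540 kWh/day = 245,160 kWh at €0.07/kWh → €17161.20
24 February – 3 April 2032: 40 days × 4540 kWh/day = 181,600 kWh at €0.09/kWh → €16344.00
4 April – 31 December 2032: 272 days × 4540 kWh/day = 1,234,880 kWh at €0.01/kWh → €12348.80

€45854.00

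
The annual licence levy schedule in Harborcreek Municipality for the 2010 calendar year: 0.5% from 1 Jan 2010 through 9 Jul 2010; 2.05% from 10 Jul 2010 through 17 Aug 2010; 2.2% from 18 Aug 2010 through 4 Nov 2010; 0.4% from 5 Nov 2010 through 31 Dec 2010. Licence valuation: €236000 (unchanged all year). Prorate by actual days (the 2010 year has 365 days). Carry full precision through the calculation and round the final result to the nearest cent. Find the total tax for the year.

€2402.35

1 Jan – 9 Jul 2010: 190 days at 0.5% → €236000 × 0.5% × 190/365 = €614.2466
10 Jul – 17 Aug 2010: 39 days at 2.05% → €236000 × 2.05% × 39/365 = €516.9370
18 Aug – 4 Nov 2010: 79 days at 2.2% → €236000 × 2.2% × 79/365 = €1123.7479
5 Nov – 31 Dec 2010: 57 days at 0.4% → €236000 × 0.4% × 57/365 = €147.4192
Total = €2402.3507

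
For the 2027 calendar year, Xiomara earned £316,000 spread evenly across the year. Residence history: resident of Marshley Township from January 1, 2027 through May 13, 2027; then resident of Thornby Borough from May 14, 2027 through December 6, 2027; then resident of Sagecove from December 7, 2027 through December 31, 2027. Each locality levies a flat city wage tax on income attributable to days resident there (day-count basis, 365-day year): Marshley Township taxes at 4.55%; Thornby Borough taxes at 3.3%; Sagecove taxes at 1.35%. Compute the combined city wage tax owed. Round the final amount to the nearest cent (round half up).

Marshley Township, January 1 – May 13, 2027: 133 days → £316,000 × 4.55% × 133/365 = £5,239.1068
Thornby Borough, May 14 – December 6, 2027: 207 days → £316,000 × 3.3% × 207/365 = £5,913.9616
Sagecove, December 7 – December 31, 2027: 25 days → £316,000 × 1.35% × 25/365 = £292.1918
Total = £11,445.2603

£11,445.26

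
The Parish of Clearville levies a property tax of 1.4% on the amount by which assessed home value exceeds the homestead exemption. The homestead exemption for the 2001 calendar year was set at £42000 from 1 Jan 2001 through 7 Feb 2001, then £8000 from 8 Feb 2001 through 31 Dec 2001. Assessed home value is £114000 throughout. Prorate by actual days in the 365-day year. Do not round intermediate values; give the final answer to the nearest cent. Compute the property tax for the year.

1 Jan – 7 Feb 2001: 38 days, exemption £42000 → (£114000 − £42000) × 1.4% × 38/365 = £104.9425
8 Feb – 31 Dec 2001: 327 days, exemption £8000 → (£114000 − £8000) × 1.4% × 327/365 = £1329.5014
Total = £1434.4438

£1434.44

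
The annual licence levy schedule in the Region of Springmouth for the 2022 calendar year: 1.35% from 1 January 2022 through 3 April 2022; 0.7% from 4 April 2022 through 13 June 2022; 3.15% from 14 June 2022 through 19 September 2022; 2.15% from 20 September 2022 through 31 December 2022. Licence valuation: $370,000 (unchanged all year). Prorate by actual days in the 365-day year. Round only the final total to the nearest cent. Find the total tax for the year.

$7,150.63

1 January – 3 April 2022: 93 days at 1.35% → $370,000 × 1.35% × 93/365 = $1,272.6986
4 April – 13 June 2022: 71 days at 0.7% → $370,000 × 0.7% × 71/365 = $503.8082
14 June – 19 September 2022: 98 days at 3.15% → $370,000 × 3.15% × 98/365 = $3,129.2877
20 September – 31 December 2022: 103 days at 2.15% → $370,000 × 2.15% × 103/365 = $2,244.8356
Total = $7,150.6301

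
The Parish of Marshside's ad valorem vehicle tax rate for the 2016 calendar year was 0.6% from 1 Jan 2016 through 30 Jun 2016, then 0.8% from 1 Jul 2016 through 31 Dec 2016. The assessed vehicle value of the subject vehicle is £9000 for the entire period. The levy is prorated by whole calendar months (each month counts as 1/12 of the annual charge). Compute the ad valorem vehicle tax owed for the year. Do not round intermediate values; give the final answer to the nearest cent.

£63.00

1 Jan – 30 Jun 2016: 6 months at 0.6% → £9000 × 0.6% × 6/12 = £27.0000
1 Jul – 31 Dec 2016: 6 months at 0.8% → £9000 × 0.8% × 6/12 = £36.0000
Total = £63.0000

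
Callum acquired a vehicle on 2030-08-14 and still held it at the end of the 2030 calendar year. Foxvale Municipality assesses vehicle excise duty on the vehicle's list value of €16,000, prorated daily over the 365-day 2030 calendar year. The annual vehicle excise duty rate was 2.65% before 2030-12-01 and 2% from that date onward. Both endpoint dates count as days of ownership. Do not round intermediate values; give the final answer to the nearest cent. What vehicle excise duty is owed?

€153.80

2030-08-14 to 2030-11-30: 109 days at 2.65% → €16,000 × 2.65% × 109/365 = €126.6192
2030-12-01 to 2030-12-31: 31 days at 2% → €16,000 × 2% × 31/365 = €27.1781
Total = €153.7973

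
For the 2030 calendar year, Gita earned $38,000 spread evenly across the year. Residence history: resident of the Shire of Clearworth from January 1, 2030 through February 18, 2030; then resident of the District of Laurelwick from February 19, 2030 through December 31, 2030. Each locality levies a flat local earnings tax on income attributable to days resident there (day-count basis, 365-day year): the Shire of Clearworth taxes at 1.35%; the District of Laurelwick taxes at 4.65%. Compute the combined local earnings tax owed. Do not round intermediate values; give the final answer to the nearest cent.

$1,598.65

The Shire of Clearworth, January 1 – February 18, 2030: 49 days → $38,000 × 1.35% × 49/365 = $68.8685
The District of Laurelwick, February 19 – December 31, 2030: 316 days → $38,000 × 4.65% × 316/365 = $1,529.7863
Total = $1,598.6548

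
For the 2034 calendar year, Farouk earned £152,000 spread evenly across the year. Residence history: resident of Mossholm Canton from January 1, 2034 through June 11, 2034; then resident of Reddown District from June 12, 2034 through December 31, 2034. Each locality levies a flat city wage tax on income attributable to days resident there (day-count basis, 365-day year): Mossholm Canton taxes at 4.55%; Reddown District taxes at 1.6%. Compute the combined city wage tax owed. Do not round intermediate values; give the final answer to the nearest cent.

Mossholm Canton, January 1 – June 11, 2034: 162 days → £152,000 × 4.55% × 162/365 = £3,069.5671
Reddown District, June 12 – December 31, 2034: 203 days → £152,000 × 1.6% × 203/365 = £1,352.5918
Total = £4,422.1589

£4,422.16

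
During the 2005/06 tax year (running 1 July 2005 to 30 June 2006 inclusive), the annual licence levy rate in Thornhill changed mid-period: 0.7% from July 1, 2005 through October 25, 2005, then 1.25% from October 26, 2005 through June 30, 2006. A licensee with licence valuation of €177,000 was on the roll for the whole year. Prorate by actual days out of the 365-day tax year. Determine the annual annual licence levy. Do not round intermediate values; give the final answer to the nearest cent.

€1,900.45

July 1 – October 25, 2005: 117 days at 0.7% → €177,000 × 0.7% × 117/365 = €397.1589
October 26, 2005 – June 30, 2006: 248 days at 1.25% → €177,000 × 1.25% × 248/365 = €1,503.2877
Total = €1,900.4466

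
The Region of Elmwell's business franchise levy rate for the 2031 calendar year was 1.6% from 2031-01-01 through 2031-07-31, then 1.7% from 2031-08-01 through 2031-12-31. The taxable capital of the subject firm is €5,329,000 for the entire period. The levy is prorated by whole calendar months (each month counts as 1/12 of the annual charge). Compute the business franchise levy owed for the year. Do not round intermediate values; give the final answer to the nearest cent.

2031-01-01 to 2031-07-31: 7 months at 1.6% → €5,329,000 × 1.6% × 7/12 = €49,737.3333
2031-08-01 to 2031-12-31: 5 months at 1.7% → €5,329,000 × 1.7% × 5/12 = €37,747.0833
Total = €87,484.4167

€87,484.42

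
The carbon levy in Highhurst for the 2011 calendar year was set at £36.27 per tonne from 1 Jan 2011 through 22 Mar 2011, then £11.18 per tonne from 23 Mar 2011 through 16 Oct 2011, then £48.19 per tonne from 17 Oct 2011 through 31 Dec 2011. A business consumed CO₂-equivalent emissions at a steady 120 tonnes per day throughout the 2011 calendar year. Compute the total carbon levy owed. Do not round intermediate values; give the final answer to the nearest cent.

1 Jan – 22 Mar 2011: 81 days × 120 tonnes/day = 9,720 tonnes at £36.27/tonne → £352544.40
23 Mar – 16 Oct 2011: 208 days × 120 tonnes/day = 24,960 tonnes at £11.18/tonne → £279052.80
17 Oct – 31 Dec 2011: 76 days × 120 tonnes/day = 9,120 tonnes at £48.19/tonne → £439492.80

£1071090.00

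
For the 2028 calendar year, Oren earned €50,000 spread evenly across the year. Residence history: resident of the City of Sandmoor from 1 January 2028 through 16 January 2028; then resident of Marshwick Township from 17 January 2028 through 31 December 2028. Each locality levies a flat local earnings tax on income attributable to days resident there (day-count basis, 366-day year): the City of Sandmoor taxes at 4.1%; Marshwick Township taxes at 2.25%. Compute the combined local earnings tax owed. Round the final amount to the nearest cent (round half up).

€1,165.44

The City of Sandmoor, 1 January – 16 January 2028: 16 days → €50,000 × 4.1% × 16/366 = €89.6175
Marshwick Township, 17 January – 31 December 2028: 350 days → €50,000 × 2.25% × 350/366 = €1,075.8197
Total = €1,165.4372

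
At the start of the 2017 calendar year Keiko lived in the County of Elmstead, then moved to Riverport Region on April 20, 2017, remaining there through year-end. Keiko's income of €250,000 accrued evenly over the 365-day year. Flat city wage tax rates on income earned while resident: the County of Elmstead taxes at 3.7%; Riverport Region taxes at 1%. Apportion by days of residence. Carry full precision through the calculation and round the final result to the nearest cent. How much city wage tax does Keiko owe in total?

€4,515.75

The County of Elmstead, January 1 – April 19, 2017: 109 days → €250,000 × 3.7% × 109/365 = €2,762.3288
Riverport Region, April 20 – December 31, 2017: 256 days → €250,000 × 1% × 256/365 = €1,753.4247
Total = €4,515.7534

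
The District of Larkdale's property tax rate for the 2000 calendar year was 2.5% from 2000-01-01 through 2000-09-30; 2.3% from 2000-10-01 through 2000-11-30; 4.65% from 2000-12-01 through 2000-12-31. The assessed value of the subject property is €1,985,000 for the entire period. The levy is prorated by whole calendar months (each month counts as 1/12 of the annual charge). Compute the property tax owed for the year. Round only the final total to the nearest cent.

€52,519.79

2000-01-01 to 2000-09-30: 9 months at 2.5% → €1,985,000 × 2.5% × 9/12 = €37,218.7500
2000-10-01 to 2000-11-30: 2 months at 2.3% → €1,985,000 × 2.3% × 2/12 = €7,609.1667
2000-12-01 to 2000-12-31: 1 month at 4.65% → €1,985,000 × 4.65% × 1/12 = €7,691.8750
Total = €52,519.7917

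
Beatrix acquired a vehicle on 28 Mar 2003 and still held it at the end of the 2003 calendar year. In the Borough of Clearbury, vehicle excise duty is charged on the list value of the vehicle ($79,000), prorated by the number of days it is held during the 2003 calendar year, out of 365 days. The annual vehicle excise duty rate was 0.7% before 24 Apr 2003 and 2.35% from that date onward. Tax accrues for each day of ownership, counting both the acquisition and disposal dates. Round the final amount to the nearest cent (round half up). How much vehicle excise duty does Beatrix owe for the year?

28 Mar – 23 Apr 2003: 27 days at 0.7% → $79,000 × 0.7% × 27/365 = $40.9068
24 Apr – 31 Dec 2003: 252 days at 2.35% → $79,000 × 2.35% × 252/365 = $1,281.7479
Total = $1,322.6548

$1,322.65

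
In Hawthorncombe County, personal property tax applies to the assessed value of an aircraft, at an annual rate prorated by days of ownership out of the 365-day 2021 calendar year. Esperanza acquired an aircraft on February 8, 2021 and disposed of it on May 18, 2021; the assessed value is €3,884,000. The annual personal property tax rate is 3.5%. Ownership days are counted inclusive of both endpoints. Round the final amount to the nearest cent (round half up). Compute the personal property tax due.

€37,243.84

Days held (February 8 – May 18, 2021): 100 out of 365
Tax = €3,884,000 × 3.5% × 100/365 = €37,243.8356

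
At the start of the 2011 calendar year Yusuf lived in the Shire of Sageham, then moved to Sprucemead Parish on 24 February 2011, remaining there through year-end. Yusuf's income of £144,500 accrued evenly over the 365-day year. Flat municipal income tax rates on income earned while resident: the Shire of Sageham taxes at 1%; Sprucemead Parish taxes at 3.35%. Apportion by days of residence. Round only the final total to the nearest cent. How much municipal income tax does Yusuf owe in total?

The Shire of Sageham, 1 January – 23 February 2011: 54 days → £144,500 × 1% × 54/365 = £213.7808
Sprucemead Parish, 24 February – 31 December 2011: 311 days → £144,500 × 3.35% × 311/365 = £4,124.5842
Total = £4,338.3651

£4,338.37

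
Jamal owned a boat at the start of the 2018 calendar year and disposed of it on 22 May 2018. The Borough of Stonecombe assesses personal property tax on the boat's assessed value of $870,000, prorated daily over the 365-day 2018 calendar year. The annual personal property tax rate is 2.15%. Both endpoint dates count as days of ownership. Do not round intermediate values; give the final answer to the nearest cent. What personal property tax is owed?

$7,277.01

Days held (1 Jan – 22 May 2018): 142 out of 365
Tax = $870,000 × 2.15% × 142/365 = $7,277.0137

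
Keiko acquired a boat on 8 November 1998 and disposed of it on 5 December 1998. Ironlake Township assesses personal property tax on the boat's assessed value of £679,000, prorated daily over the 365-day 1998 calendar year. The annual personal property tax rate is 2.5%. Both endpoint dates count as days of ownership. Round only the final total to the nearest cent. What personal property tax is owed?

£1,302.19

Days held (8 November – 5 December 1998): 28 out of 365
Tax = £679,000 × 2.5% × 28/365 = £1,302.1918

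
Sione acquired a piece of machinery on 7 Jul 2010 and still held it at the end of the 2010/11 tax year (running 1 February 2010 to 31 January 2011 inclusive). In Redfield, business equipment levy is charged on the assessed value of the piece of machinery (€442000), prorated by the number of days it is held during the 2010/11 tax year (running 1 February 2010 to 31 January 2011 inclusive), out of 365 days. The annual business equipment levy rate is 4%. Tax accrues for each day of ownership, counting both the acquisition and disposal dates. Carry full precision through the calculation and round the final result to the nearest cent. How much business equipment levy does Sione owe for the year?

Days held (7 Jul 2010 – 31 Jan 2011): 209 out of 365
Tax = €442000 × 4% × 209/365 = €10123.6164

€10123.62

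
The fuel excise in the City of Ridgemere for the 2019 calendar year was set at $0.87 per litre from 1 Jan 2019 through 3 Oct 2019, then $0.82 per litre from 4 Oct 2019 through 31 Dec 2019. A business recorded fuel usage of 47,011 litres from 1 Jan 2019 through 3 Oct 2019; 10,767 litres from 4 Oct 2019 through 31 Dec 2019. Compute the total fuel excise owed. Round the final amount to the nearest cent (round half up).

$49,728.51

1 Jan – 3 Oct 2019: 47,011 litres at $0.87/litre → $40,899.57
4 Oct – 31 Dec 2019: 10,767 litres at $0.82/litre → $8,828.94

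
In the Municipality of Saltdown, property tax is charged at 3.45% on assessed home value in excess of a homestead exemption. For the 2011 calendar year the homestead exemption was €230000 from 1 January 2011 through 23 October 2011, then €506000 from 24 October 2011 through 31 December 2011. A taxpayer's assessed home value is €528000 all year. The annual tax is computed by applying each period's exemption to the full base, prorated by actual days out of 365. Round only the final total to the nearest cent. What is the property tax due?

€8480.95

1 January – 23 October 2011: 296 days, exemption €230000 → (€528000 − €230000) × 3.45% × 296/365 = €8337.4685
24 October – 31 December 2011: 69 days, exemption €506000 → (€528000 − €506000) × 3.45% × 69/365 = €143.4822
Total = €8480.9507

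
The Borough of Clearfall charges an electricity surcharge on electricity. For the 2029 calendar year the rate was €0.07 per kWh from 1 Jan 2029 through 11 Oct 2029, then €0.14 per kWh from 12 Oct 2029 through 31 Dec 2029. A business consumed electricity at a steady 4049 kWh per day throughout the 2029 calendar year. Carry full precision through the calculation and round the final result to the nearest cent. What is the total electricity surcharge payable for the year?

€126,409.78

1 Jan – 11 Oct 2029: 284 days × 4049 kWh/day = 1,149,916 kWh at €0.07/kWh → €80,494.12
12 Oct – 31 Dec 2029: 81 days × 4049 kWh/day = 327,969 kWh at €0.14/kWh → €45,915.66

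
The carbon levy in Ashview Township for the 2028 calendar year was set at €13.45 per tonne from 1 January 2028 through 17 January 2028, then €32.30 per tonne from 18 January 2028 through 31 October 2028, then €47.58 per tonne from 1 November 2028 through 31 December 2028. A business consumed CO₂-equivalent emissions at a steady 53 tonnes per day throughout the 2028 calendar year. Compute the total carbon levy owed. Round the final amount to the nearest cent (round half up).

1 January – 17 January 2028: 17 days × 53 tonnes/day = 901 tonnes at €13.45/tonne → €12118.45
18 January – 31 October 2028: 288 days × 53 tonnes/day = 15,264 tonnes at €32.30/tonne → €493027.20
1 November – 31 December 2028: 61 days × 53 tonnes/day = 3,233 tonnes at €47.58/tonne → €153826.14

€658971.79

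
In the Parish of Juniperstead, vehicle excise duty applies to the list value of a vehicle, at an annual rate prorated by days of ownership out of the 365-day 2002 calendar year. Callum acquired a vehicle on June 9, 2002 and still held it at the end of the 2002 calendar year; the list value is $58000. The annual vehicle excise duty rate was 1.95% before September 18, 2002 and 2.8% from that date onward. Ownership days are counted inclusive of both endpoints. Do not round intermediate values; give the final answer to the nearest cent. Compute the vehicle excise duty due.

$780.14

June 9 – September 17, 2002: 101 days at 1.95% → $58000 × 1.95% × 101/365 = $312.9616
September 18 – December 31, 2002: 105 days at 2.8% → $58000 × 2.8% × 105/365 = $467.1781
Total = $780.1397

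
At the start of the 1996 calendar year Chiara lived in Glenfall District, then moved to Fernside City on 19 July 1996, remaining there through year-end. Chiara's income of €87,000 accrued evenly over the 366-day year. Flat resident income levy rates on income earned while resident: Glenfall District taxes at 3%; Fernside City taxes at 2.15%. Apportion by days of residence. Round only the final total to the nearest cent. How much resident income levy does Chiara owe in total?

Glenfall District, 1 January – 18 July 1996: 200 days → €87,000 × 3% × 200/366 = €1,426.2295
Fernside City, 19 July – 31 December 1996: 166 days → €87,000 × 2.15% × 166/366 = €848.3689
Total = €2,274.5984

€2,274.60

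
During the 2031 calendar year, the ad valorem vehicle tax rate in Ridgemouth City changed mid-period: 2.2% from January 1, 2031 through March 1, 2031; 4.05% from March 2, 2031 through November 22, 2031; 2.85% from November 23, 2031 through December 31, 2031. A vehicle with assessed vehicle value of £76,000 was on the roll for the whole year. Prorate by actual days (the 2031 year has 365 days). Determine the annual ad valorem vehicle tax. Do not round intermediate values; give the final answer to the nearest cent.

£2,749.43

January 1 – March 1, 2031: 60 days at 2.2% → £76,000 × 2.2% × 60/365 = £274.8493
March 2 – November 22, 2031: 266 days at 4.05% → £76,000 × 4.05% × 266/365 = £2,243.1452
November 23 – December 31, 2031: 39 days at 2.85% → £76,000 × 2.85% × 39/365 = £231.4356
Total = £2,749.4301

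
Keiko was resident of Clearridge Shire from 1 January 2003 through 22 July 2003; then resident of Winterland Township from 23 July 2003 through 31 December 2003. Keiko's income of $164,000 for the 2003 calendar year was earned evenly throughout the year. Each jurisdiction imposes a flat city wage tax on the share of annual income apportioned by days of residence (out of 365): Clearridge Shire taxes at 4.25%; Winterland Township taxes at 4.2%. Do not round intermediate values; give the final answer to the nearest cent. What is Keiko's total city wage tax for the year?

$6,933.61

Clearridge Shire, 1 January – 22 July 2003: 203 days → $164,000 × 4.25% × 203/365 = $3,876.4658
Winterland Township, 23 July – 31 December 2003: 162 days → $164,000 × 4.2% × 162/365 = $3,057.1397
Total = $6,933.6055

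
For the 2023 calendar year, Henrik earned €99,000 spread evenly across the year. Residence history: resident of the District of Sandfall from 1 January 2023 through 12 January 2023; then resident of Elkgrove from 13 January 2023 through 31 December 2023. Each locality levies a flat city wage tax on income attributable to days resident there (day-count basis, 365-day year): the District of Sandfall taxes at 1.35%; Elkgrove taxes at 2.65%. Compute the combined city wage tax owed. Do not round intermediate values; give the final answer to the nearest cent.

€2,581.19

The District of Sandfall, 1 January – 12 January 2023: 12 days → €99,000 × 1.35% × 12/365 = €43.9397
Elkgrove, 13 January – 31 December 2023: 353 days → €99,000 × 2.65% × 353/365 = €2,537.2479
Total = €2,581.1877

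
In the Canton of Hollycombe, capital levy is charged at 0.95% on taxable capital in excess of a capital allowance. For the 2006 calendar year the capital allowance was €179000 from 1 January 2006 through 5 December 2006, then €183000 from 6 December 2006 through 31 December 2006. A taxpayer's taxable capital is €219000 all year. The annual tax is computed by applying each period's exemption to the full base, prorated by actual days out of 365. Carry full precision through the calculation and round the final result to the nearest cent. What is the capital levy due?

1 January – 5 December 2006: 339 days, exemption €179000 → (€219000 − €179000) × 0.95% × 339/365 = €352.9315
6 December – 31 December 2006: 26 days, exemption €183000 → (€219000 − €183000) × 0.95% × 26/365 = €24.3616
Total = €377.2932

€377.29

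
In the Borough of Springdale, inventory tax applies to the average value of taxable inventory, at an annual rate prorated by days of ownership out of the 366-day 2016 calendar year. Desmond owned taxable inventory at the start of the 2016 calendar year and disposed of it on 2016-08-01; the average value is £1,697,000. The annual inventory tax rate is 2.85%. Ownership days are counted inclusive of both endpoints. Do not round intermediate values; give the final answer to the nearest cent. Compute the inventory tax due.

Days held (2016-01-01 to 2016-08-01): 214 out of 366
Tax = £1,697,000 × 2.85% × 214/366 = £28,278.6967

£28,278.70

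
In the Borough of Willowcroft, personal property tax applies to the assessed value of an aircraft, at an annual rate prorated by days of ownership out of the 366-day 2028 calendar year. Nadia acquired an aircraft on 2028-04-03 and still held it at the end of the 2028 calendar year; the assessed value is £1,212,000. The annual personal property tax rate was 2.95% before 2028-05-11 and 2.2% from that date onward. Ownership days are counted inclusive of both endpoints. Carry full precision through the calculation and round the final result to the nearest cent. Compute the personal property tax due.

2028-04-03 to 2028-05-10: 38 days at 2.95% → £1,212,000 × 2.95% × 38/366 = £3,712.1639
2028-05-11 to 2028-12-31: 235 days at 2.2% → £1,212,000 × 2.2% × 235/366 = £17,120.3279
Total = £20,832.4918

£20,832.49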